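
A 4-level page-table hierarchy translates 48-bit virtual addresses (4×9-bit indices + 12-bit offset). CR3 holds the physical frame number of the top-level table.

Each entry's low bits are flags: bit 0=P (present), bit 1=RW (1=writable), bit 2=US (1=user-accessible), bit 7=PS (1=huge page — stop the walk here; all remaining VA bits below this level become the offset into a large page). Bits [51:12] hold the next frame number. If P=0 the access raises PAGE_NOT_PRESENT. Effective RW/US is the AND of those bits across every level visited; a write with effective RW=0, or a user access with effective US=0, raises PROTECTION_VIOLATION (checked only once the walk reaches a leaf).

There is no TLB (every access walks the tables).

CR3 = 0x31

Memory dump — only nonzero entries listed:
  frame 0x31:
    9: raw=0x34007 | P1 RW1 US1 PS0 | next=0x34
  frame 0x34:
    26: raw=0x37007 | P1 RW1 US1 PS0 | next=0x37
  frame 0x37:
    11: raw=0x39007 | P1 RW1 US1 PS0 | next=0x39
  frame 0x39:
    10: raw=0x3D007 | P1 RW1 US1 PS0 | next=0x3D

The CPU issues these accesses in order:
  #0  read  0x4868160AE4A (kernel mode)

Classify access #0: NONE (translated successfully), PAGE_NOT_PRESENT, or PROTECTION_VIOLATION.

Trace:
#0 VA=0x4868160AE4A (r,kernel):
  lvl0: tbl 0x31, slot 9 ⇒ 0x34007 (P1/RW1/US1/PS0)
  lvl1: tbl 0x34, slot 26 ⇒ 0x37007 (P1/RW1/US1/PS0)
  lvl2: tbl 0x37, slot 11 ⇒ 0x39007 (P1/RW1/US1/PS0)
  lvl3: tbl 0x39, slot 10 ⇒ 0x3D007 (P1/RW1/US1/PS0)
  → PA=0x3DE4A  (4 entries read)

Access #0 fault: NONE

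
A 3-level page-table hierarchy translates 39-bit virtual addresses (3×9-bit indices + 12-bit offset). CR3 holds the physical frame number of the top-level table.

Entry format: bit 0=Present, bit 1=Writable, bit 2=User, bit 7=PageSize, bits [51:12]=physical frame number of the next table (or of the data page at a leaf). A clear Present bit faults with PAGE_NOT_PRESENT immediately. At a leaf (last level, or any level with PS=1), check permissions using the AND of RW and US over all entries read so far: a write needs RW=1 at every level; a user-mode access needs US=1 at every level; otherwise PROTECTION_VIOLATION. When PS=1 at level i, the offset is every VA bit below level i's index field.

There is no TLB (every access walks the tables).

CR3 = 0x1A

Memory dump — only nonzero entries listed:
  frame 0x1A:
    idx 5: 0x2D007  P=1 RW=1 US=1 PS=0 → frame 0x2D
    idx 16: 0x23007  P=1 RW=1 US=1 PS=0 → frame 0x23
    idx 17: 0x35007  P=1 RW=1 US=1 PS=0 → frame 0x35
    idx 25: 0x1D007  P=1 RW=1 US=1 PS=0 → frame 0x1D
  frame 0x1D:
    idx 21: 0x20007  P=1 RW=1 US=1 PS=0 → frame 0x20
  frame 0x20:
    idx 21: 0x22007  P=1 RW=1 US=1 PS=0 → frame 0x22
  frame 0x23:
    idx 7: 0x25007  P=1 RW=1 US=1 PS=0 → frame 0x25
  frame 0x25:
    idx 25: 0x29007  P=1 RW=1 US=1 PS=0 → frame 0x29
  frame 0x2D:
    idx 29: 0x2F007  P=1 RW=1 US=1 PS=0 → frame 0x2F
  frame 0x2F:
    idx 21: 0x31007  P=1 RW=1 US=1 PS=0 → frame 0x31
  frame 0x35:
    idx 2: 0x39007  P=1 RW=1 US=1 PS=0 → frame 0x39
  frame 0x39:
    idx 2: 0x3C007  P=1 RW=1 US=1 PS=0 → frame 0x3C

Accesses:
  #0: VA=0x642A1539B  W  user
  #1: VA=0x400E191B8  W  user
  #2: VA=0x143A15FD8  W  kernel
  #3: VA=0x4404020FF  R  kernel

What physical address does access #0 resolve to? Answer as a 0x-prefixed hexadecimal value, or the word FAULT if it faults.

Trace:
#0 VA=0x642A1539B (w,user):
  L0 @0x1A[25] → 0x1D007  P=1,RW=1,US=1,PS=0
  L1 @0x1D[21] → 0x20007  P=1,RW=1,US=1,PS=0
  L2 @0x20[21] → 0x22007  P=1,RW=1,US=1,PS=0
  ✓ 0x2239B  — 3 lookups
#1 VA=0x400E191B8 (w,user):
  L0 @0x1A[16] → 0x23007  P=1,RW=1,US=1,PS=0
  L1 @0x23[7] → 0x25007  P=1,RW=1,US=1,PS=0
  L2 @0x25[25] → 0x29007  P=1,RW=1,US=1,PS=0
  ✓ 0x291B8  — 3 lookups
#2 VA=0x143A15FD8 (w,kernel):
  L0 @0x1A[5] → 0x2D007  P=1,RW=1,US=1,PS=0
  L1 @0x2D[29] → 0x2F007  P=1,RW=1,US=1,PS=0
  L2 @0x2F[21] → 0x31007  P=1,RW=1,US=1,PS=0
  ✓ 0x31FD8  — 3 lookups
#3 VA=0x4404020FF (r,kernel):
  L0 @0x1A[17] → 0x35007  P=1,RW=1,US=1,PS=0
  L1 @0x35[2] → 0x39007  P=1,RW=1,US=1,PS=0
  L2 @0x39[2] → 0x3C007  P=1,RW=1,US=1,PS=0
  ✓ 0x3C0FF  — 3 lookups

Access #0 PA: 0x2239B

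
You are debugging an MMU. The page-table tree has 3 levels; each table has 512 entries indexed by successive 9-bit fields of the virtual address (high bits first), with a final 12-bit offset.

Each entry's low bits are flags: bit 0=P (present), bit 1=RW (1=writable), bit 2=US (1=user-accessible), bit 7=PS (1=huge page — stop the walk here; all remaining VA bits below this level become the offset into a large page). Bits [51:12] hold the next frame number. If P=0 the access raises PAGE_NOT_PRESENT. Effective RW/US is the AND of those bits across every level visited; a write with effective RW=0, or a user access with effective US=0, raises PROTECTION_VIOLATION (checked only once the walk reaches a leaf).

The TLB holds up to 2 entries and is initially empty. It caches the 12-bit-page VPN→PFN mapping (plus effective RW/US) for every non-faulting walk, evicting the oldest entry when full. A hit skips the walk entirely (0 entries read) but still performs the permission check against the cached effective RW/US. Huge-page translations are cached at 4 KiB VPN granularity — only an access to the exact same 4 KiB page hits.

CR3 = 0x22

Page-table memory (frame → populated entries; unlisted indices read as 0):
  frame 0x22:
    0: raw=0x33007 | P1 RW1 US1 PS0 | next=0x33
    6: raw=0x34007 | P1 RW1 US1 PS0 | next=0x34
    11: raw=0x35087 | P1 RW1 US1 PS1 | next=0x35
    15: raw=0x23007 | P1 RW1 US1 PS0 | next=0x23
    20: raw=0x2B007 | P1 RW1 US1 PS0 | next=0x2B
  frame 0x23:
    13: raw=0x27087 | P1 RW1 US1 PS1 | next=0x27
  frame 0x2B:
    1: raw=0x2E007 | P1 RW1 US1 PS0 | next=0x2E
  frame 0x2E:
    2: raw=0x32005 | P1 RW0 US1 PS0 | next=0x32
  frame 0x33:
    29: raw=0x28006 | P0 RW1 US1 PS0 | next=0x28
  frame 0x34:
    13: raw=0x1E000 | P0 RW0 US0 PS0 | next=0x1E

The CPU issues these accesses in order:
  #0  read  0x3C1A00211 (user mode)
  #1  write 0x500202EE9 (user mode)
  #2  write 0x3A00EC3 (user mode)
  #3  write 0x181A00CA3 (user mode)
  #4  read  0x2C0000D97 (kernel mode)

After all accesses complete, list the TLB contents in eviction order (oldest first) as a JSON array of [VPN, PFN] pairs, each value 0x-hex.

Per-access translation:
#0 VA=0x3C1A00211 (r,user):
  L0 @0x22[15] → 0x23007  P=1,RW=1,US=1,PS=0
  L1 @0x23[13] → 0x27087  P=1,RW=1,US=1,PS=1
  ⇒ phys 0x27211 (huge @L1)  [2 reads]
#1 VA=0x500202EE9 (w,user):
  L0 @0x22[20] → 0x2B007  P=1,RW=1,US=1,PS=0
  L1 @0x2B[1] → 0x2E007  P=1,RW=1,US=1,PS=0
  L2 @0x2E[2] → 0x32005  P=1,RW=0,US=1,PS=0
  ⇒ fault: PROTECTION_VIOLATION  — 3 lookups
#2 VA=0x3A00EC3 (w,user):
  L0 @0x22[0] → 0x33007  P=1,RW=1,US=1,PS=0
  L1 @0x33[29] → 0x28006  P=0,RW=1,US=1,PS=0
  ⇒ fault: PAGE_NOT_PRESENT  — 2 lookups
#3 VA=0x181A00CA3 (w,user):
  L0 @0x22[6] → 0x34007  P=1,RW=1,US=1,PS=0
  L1 @0x34[13] → 0x1E000  P=0,RW=0,US=0,PS=0
  ⇒ fault: PAGE_NOT_PRESENT  — 2 lookups
#4 VA=0x2C0000D97 (r,kernel):
  L0 @0x22[11] → 0x35087  P=1,RW=1,US=1,PS=1
  ⇒ phys 0x35D97 (huge @L0)  [1 reads]

TLB: [["0x3C1A00", "0x27"], ["0x2C0000", "0x35"]]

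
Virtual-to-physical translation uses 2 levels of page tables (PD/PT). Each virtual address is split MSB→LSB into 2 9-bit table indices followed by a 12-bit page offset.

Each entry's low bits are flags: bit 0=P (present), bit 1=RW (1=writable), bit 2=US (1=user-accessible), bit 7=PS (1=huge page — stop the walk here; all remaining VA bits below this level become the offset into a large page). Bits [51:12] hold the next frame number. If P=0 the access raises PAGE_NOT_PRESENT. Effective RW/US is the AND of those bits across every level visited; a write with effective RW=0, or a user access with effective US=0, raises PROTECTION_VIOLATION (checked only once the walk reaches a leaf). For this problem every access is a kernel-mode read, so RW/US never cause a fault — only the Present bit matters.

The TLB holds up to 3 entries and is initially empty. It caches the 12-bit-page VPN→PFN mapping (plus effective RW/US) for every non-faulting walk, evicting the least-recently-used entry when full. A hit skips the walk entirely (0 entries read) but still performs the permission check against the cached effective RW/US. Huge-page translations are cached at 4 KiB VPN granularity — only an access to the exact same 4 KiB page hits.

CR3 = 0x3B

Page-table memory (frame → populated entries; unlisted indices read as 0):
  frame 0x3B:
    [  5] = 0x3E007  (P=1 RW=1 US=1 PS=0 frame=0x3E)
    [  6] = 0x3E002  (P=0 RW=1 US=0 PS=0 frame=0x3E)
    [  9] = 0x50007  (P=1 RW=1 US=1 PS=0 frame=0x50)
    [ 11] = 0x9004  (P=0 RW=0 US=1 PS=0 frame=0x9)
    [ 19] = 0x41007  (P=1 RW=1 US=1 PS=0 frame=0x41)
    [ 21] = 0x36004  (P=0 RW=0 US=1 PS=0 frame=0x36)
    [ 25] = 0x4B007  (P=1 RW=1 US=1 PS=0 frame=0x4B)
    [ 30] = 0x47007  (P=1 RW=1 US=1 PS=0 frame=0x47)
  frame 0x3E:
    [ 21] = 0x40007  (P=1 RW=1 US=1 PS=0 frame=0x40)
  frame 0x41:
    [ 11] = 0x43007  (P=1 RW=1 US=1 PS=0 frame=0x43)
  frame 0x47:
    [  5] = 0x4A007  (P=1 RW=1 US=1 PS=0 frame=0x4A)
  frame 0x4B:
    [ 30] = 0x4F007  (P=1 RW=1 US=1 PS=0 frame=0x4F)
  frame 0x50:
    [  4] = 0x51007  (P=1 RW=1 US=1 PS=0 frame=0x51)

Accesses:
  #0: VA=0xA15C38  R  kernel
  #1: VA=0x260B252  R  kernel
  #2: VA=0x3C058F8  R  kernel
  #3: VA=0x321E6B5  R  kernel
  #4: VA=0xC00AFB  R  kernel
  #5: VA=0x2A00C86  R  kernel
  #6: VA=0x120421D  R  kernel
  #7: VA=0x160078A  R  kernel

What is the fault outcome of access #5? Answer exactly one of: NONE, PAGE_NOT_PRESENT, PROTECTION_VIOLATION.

Per-access translation:
#0 VA=0xA15C38 (r,kernel):
  L0: frame=0x3B idx=5 entry=0x3E007 [P=1 RW=1 US=1 PS=0]
  L1: frame=0x3E idx=21 entry=0x40007 [P=1 RW=1 US=1 PS=0]
  ⇒ phys 0x40C38  [2 reads]
#1 VA=0x260B252 (r,kernel):
  L0: frame=0x3B idx=19 entry=0x41007 [P=1 RW=1 US=1 PS=0]
  L1: frame=0x41 idx=11 entry=0x43007 [P=1 RW=1 US=1 PS=0]
  ⇒ phys 0x43252  [2 reads]
#2 VA=0x3C058F8 (r,kernel):
  L0: frame=0x3B idx=30 entry=0x47007 [P=1 RW=1 US=1 PS=0]
  L1: frame=0x47 idx=5 entry=0x4A007 [P=1 RW=1 US=1 PS=0]
  ⇒ phys 0x4A8F8  [2 reads]
#3 VA=0x321E6B5 (r,kernel):
  L0: frame=0x3B idx=25 entry=0x4B007 [P=1 RW=1 US=1 PS=0]
  L1: frame=0x4B idx=30 entry=0x4F007 [P=1 RW=1 US=1 PS=0]
  ⇒ phys 0x4F6B5  [2 reads]
#4 VA=0xC00AFB (r,kernel):
  L0: frame=0x3B idx=6 entry=0x3E002 [P=0 RW=1 US=0 PS=0]
  → PAGE_NOT_PRESENT  (1 entries read)
#5 VA=0x2A00C86 (r,kernel):
  L0: frame=0x3B idx=21 entry=0x36004 [P=0 RW=0 US=1 PS=0]
  → PAGE_NOT_PRESENT  (1 entries read)
#6 VA=0x120421D (r,kernel):
  L0: frame=0x3B idx=9 entry=0x50007 [P=1 RW=1 US=1 PS=0]
  L1: frame=0x50 idx=4 entry=0x51007 [P=1 RW=1 US=1 PS=0]
  ⇒ phys 0x5121D  [2 reads]
#7 VA=0x160078A (r,kernel):
  L0: frame=0x3B idx=11 entry=0x9004 [P=0 RW=0 US=1 PS=0]
  → PAGE_NOT_PRESENT  (1 entries read)

Access #5 fault: PAGE_NOT_PRESENT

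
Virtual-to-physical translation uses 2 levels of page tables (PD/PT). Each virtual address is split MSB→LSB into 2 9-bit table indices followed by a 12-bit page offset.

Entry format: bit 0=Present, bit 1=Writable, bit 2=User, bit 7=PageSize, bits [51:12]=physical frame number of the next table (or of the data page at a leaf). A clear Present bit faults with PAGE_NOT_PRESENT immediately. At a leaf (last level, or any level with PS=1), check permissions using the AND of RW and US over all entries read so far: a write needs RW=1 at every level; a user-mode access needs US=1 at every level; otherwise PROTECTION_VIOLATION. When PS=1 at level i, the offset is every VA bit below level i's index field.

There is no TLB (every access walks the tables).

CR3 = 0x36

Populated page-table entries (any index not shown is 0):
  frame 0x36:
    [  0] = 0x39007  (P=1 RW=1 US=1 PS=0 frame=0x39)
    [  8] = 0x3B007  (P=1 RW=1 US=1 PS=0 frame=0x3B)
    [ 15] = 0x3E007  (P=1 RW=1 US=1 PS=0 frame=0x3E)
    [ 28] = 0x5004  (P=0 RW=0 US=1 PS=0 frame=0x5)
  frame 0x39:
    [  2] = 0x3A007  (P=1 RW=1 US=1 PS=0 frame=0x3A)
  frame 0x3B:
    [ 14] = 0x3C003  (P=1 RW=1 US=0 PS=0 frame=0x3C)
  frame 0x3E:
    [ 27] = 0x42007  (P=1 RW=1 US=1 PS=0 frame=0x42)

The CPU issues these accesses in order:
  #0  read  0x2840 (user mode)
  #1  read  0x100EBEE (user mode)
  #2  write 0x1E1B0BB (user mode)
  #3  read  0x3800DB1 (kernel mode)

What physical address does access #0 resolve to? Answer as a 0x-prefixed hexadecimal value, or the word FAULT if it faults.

Per-access translation:
#0 VA=0x2840 (r,user):
  [0] read 0x36 idx=0: raw=0x39007 flags P=1 W=1 U=1 S=0
  [1] read 0x39 idx=2: raw=0x3A007 flags P=1 W=1 U=1 S=0
  → PA=0x3A840  (2 entries read)
#1 VA=0x100EBEE (r,user):
  [0] read 0x36 idx=8: raw=0x3B007 flags P=1 W=1 U=1 S=0
  [1] read 0x3B idx=14: raw=0x3C003 flags P=1 W=1 U=0 S=0
  ✗ PROTECTION_VIOLATION  [2 reads]
#2 VA=0x1E1B0BB (w,user):
  [0] read 0x36 idx=15: raw=0x3E007 flags P=1 W=1 U=1 S=0
  [1] read 0x3E idx=27: raw=0x42007 flags P=1 W=1 U=1 S=0
  → PA=0x420BB  (2 entries read)
#3 VA=0x3800DB1 (r,kernel):
  [0] read 0x36 idx=28: raw=0x5004 flags P=0 W=0 U=1 S=0
  ✗ PAGE_NOT_PRESENT  [1 reads]

Access #0 PA: 0x3A840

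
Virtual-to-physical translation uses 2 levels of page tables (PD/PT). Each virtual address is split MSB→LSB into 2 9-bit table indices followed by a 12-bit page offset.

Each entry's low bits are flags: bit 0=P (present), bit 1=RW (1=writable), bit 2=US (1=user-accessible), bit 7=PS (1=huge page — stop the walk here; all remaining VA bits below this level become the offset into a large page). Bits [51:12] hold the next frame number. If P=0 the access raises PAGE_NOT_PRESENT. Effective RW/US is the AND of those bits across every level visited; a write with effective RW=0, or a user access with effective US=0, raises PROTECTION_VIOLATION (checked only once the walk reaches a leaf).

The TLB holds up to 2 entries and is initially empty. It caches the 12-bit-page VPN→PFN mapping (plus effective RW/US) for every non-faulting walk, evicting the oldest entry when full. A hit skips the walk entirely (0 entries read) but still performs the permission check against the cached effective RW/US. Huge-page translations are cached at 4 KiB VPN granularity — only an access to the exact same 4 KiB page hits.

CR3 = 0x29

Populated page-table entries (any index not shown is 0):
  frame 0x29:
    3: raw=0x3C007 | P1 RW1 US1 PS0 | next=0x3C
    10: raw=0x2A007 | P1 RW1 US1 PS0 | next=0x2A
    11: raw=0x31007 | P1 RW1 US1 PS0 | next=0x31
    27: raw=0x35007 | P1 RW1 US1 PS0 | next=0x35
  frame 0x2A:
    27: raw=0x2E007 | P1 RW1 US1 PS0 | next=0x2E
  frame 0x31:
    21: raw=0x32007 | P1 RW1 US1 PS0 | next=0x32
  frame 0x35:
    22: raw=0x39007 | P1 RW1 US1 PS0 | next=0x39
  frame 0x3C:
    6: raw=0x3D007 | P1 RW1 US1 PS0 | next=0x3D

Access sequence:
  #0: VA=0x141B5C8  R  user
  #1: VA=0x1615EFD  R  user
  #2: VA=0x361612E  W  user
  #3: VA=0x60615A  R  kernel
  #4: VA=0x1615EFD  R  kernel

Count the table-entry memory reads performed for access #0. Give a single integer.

Per-access translation:
#0 VA=0x141B5C8 (r,user):
  L0 @0x29[10] → 0x2A007  P=1,RW=1,US=1,PS=0
  L1 @0x2A[27] → 0x2E007  P=1,RW=1,US=1,PS=0
  ✓ 0x2E5C8  — 2 lookups
#1 VA=0x1615EFD (r,user):
  L0 @0x29[11] → 0x31007  P=1,RW=1,US=1,PS=0
  L1 @0x31[21] → 0x32007  P=1,RW=1,US=1,PS=0
  ✓ 0x32EFD  — 2 lookups
#2 VA=0x361612E (w,user):
  L0 @0x29[27] → 0x35007  P=1,RW=1,US=1,PS=0
  L1 @0x35[22] → 0x39007  P=1,RW=1,US=1,PS=0
  ✓ 0x3912E  — 2 lookups
#3 VA=0x60615A (r,kernel):
  L0 @0x29[3] → 0x3C007  P=1,RW=1,US=1,PS=0
  L1 @0x3C[6] → 0x3D007  P=1,RW=1,US=1,PS=0
  ✓ 0x3D15A  — 2 lookups
#4 VA=0x1615EFD (r,kernel):
  L0 @0x29[11] → 0x31007  P=1,RW=1,US=1,PS=0
  L1 @0x31[21] → 0x32007  P=1,RW=1,US=1,PS=0
  ✓ 0x32EFD  — 2 lookups

Entries read for #0: 2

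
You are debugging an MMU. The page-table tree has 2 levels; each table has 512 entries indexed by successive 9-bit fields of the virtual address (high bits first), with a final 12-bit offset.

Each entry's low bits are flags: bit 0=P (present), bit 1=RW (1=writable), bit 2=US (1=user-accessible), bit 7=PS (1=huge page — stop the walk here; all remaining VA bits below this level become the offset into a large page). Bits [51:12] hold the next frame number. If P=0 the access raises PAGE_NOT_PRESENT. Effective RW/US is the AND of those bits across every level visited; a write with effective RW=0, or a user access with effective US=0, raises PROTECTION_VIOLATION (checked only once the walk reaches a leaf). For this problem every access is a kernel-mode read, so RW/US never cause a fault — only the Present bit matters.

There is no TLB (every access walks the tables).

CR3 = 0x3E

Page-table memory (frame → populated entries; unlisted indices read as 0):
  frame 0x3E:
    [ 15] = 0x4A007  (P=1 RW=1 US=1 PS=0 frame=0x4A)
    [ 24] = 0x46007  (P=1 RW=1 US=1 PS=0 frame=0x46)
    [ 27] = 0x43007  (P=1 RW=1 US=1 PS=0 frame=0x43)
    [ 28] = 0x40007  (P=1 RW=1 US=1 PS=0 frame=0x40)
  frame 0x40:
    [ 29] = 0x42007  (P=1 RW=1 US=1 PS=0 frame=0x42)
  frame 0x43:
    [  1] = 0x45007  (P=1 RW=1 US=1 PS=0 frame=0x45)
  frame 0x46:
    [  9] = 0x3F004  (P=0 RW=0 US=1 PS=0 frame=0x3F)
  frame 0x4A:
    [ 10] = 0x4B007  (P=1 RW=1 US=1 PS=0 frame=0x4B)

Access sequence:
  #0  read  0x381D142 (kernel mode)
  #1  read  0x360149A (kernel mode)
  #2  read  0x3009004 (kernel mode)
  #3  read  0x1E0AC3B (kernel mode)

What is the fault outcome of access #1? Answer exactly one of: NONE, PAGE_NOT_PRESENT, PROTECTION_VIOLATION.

Walk each access:
#0 VA=0x381D142 (r,kernel):
  lvl0: tbl 0x3E, slot 28 ⇒ 0x40007 (P1/RW1/US1/PS0)
  lvl1: tbl 0x40, slot 29 ⇒ 0x42007 (P1/RW1/US1/PS0)
  ✓ 0x42142  — 2 lookups
#1 VA=0x360149A (r,kernel):
  lvl0: tbl 0x3E, slot 27 ⇒ 0x43007 (P1/RW1/US1/PS0)
  lvl1: tbl 0x43, slot 1 ⇒ 0x45007 (P1/RW1/US1/PS0)
  ✓ 0x4549A  — 2 lookups
#2 VA=0x3009004 (r,kernel):
  lvl0: tbl 0x3E, slot 24 ⇒ 0x46007 (P1/RW1/US1/PS0)
  lvl1: tbl 0x46, slot 9 ⇒ 0x3F004 (P0/RW0/US1/PS0)
  → PAGE_NOT_PRESENT  (2 entries read)
#3 VA=0x1E0AC3B (r,kernel):
  lvl0: tbl 0x3E, slot 15 ⇒ 0x4A007 (P1/RW1/US1/PS0)
  lvl1: tbl 0x4A, slot 10 ⇒ 0x4B007 (P1/RW1/US1/PS0)
  ✓ 0x4BC3B  — 2 lookups

Access #1 fault: NONE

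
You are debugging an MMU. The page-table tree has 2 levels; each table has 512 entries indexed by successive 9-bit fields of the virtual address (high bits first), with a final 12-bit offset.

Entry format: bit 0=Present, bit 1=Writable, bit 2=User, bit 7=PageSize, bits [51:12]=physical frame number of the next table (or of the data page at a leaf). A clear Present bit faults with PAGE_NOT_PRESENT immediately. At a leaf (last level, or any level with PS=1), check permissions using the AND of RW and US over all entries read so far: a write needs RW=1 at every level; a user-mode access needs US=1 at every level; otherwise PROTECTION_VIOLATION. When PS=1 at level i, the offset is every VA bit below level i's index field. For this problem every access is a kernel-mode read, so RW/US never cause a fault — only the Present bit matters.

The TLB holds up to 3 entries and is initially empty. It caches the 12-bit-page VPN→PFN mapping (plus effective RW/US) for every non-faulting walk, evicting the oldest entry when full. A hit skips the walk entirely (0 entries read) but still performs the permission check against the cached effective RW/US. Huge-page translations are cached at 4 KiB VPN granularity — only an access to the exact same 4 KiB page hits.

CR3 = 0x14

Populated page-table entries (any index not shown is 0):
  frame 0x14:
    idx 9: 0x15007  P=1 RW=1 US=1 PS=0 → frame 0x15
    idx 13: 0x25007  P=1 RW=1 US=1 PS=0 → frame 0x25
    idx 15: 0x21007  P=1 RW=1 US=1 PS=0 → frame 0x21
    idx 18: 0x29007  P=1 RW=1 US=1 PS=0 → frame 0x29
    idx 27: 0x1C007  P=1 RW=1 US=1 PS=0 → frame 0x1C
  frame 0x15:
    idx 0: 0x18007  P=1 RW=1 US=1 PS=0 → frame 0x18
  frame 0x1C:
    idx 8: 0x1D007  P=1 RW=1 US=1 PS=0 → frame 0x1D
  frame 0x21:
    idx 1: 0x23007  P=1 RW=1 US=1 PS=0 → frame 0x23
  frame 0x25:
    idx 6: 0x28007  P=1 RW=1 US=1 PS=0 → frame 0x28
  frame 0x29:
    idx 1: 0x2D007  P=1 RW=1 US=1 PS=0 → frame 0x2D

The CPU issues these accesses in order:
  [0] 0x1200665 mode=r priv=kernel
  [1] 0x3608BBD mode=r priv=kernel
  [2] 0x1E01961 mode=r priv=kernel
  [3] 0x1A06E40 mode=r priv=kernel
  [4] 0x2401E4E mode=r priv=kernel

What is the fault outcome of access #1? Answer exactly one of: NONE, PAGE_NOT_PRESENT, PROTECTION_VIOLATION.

Walk each access:
#0 VA=0x1200665 (r,kernel):
  L0 @0x14[9] → 0x15007  P=1,RW=1,US=1,PS=0
  L1 @0x15[0] → 0x18007  P=1,RW=1,US=1,PS=0
  ✓ 0x18665  — 2 lookups
#1 VA=0x3608BBD (r,kernel):
  L0 @0x14[27] → 0x1C007  P=1,RW=1,US=1,PS=0
  L1 @0x1C[8] → 0x1D007  P=1,RW=1,US=1,PS=0
  ✓ 0x1DBBD  — 2 lookups
#2 VA=0x1E01961 (r,kernel):
  L0 @0x14[15] → 0x21007  P=1,RW=1,US=1,PS=0
  L1 @0x21[1] → 0x23007  P=1,RW=1,US=1,PS=0
  ✓ 0x23961  — 2 lookups
#3 VA=0x1A06E40 (r,kernel):
  L0 @0x14[13] → 0x25007  P=1,RW=1,US=1,PS=0
  L1 @0x25[6] → 0x28007  P=1,RW=1,US=1,PS=0
  ✓ 0x28E40  — 2 lookups
#4 VA=0x2401E4E (r,kernel):
  L0 @0x14[18] → 0x29007  P=1,RW=1,US=1,PS=0
  L1 @0x29[1] → 0x2D007  P=1,RW=1,US=1,PS=0
  ✓ 0x2DE4E  — 2 lookups

Access #1 fault: NONE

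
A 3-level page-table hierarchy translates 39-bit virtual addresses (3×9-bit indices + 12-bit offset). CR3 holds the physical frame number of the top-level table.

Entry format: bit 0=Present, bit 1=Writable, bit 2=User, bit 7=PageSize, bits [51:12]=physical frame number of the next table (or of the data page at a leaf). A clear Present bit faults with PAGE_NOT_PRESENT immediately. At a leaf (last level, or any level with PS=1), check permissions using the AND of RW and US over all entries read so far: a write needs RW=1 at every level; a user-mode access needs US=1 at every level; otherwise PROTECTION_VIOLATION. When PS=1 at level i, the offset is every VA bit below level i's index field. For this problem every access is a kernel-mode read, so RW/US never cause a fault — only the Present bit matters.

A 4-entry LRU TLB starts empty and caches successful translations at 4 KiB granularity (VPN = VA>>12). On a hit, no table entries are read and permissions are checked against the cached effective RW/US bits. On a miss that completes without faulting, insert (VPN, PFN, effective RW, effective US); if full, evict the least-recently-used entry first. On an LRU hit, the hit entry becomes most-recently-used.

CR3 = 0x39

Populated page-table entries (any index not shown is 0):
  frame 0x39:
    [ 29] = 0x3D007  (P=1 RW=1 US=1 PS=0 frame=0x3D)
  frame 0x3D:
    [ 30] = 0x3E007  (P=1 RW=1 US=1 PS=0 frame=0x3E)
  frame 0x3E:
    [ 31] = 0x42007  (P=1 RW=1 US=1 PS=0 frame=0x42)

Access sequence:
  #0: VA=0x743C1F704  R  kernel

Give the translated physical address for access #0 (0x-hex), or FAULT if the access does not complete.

Trace:
#0 VA=0x743C1F704 (r,kernel):
  lvl0: tbl 0x39, slot 29 ⇒ 0x3D007 (P1/RW1/US1/PS0)
  lvl1: tbl 0x3D, slot 30 ⇒ 0x3E007 (P1/RW1/US1/PS0)
  lvl2: tbl 0x3E, slot 31 ⇒ 0x42007 (P1/RW1/US1/PS0)
  ⇒ phys 0x42704  [3 reads]

Access #0 PA: 0x42704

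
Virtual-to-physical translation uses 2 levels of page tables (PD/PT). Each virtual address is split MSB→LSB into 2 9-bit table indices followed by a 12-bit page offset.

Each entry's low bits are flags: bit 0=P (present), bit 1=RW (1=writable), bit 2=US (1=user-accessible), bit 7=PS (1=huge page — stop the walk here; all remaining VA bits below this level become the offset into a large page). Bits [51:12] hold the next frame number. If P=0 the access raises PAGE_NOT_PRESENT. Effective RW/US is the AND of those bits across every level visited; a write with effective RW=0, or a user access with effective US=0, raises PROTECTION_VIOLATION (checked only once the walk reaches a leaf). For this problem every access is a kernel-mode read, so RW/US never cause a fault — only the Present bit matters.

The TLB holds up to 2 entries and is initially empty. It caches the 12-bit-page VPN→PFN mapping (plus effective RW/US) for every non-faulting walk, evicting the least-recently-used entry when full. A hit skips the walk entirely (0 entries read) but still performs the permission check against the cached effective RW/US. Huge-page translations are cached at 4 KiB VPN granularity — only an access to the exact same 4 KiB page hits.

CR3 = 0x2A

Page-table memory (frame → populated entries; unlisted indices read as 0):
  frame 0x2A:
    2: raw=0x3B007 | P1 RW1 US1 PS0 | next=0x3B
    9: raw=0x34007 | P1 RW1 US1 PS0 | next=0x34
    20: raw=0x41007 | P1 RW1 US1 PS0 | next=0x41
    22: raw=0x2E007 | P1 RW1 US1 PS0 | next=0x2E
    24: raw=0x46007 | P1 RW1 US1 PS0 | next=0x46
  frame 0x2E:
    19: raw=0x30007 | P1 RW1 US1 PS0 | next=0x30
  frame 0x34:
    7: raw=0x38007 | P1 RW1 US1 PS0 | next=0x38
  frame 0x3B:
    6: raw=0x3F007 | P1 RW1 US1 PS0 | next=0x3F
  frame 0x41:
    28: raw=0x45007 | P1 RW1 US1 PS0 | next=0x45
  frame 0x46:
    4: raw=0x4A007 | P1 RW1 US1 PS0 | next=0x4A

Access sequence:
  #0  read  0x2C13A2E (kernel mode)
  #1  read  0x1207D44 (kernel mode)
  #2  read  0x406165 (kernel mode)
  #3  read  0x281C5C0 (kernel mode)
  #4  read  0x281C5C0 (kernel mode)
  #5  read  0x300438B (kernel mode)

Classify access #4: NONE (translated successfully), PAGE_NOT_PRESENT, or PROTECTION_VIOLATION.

Walk each access:
#0 VA=0x2C13A2E (r,kernel):
  L0 @0x2A[22] → 0x2E007  P=1,RW=1,US=1,PS=0
  L1 @0x2E[19] → 0x30007  P=1,RW=1,US=1,PS=0
  ⇒ phys 0x30A2E  [2 reads]
#1 VA=0x1207D44 (r,kernel):
  L0 @0x2A[9] → 0x34007  P=1,RW=1,US=1,PS=0
  L1 @0x34[7] → 0x38007  P=1,RW=1,US=1,PS=0
  ⇒ phys 0x38D44  [2 reads]
#2 VA=0x406165 (r,kernel):
  L0 @0x2A[2] → 0x3B007  P=1,RW=1,US=1,PS=0
  L1 @0x3B[6] → 0x3F007  P=1,RW=1,US=1,PS=0
  ⇒ phys 0x3F165  [2 reads]
#3 VA=0x281C5C0 (r,kernel):
  L0 @0x2A[20] → 0x41007  P=1,RW=1,US=1,PS=0
  L1 @0x41[28] → 0x45007  P=1,RW=1,US=1,PS=0
  ⇒ phys 0x455C0  [2 reads]
#4 VA=0x281C5C0 (r,kernel):
  TLB hit vpn=0x281C → PA=0x455C0
#5 VA=0x300438B (r,kernel):
  L0 @0x2A[24] → 0x46007  P=1,RW=1,US=1,PS=0
  L1 @0x46[4] → 0x4A007  P=1,RW=1,US=1,PS=0
  ⇒ phys 0x4A38B  [2 reads]

Access #4 fault: NONE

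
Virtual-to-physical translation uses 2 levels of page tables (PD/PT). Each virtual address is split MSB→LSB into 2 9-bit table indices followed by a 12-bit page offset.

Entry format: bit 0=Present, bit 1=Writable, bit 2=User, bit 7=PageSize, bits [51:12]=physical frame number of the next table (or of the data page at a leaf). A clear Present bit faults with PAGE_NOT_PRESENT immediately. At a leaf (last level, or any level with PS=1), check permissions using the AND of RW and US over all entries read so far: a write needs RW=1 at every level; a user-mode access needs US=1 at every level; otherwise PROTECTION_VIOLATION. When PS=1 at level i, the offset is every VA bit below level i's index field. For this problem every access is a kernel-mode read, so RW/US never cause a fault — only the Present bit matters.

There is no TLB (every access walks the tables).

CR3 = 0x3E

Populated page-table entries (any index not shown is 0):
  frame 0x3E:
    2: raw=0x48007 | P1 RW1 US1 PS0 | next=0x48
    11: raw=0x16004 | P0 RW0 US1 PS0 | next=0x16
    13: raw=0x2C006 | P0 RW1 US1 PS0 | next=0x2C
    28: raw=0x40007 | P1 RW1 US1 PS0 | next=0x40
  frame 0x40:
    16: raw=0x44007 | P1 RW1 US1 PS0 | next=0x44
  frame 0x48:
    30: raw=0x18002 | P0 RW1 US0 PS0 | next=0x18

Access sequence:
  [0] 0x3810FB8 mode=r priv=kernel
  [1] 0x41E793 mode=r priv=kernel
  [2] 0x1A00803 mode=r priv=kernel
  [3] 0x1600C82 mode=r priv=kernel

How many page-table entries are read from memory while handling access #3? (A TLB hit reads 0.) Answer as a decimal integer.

Per-access translation:
#0 VA=0x3810FB8 (r,kernel):
  [0] read 0x3E idx=28: raw=0x40007 flags P=1 W=1 U=1 S=0
  [1] read 0x40 idx=16: raw=0x44007 flags P=1 W=1 U=1 S=0
  → PA=0x44FB8  (2 entries read)
#1 VA=0x41E793 (r,kernel):
  [0] read 0x3E idx=2: raw=0x48007 flags P=1 W=1 U=1 S=0
  [1] read 0x48 idx=30: raw=0x18002 flags P=0 W=1 U=0 S=0
  → PAGE_NOT_PRESENT  (2 entries read)
#2 VA=0x1A00803 (r,kernel):
  [0] read 0x3E idx=13: raw=0x2C006 flags P=0 W=1 U=1 S=0
  → PAGE_NOT_PRESENT  (1 entries read)
#3 VA=0x1600C82 (r,kernel):
  [0] read 0x3E idx=11: raw=0x16004 flags P=0 W=0 U=1 S=0
  → PAGE_NOT_PRESENT  (1 entries read)

Entries read for #3: 1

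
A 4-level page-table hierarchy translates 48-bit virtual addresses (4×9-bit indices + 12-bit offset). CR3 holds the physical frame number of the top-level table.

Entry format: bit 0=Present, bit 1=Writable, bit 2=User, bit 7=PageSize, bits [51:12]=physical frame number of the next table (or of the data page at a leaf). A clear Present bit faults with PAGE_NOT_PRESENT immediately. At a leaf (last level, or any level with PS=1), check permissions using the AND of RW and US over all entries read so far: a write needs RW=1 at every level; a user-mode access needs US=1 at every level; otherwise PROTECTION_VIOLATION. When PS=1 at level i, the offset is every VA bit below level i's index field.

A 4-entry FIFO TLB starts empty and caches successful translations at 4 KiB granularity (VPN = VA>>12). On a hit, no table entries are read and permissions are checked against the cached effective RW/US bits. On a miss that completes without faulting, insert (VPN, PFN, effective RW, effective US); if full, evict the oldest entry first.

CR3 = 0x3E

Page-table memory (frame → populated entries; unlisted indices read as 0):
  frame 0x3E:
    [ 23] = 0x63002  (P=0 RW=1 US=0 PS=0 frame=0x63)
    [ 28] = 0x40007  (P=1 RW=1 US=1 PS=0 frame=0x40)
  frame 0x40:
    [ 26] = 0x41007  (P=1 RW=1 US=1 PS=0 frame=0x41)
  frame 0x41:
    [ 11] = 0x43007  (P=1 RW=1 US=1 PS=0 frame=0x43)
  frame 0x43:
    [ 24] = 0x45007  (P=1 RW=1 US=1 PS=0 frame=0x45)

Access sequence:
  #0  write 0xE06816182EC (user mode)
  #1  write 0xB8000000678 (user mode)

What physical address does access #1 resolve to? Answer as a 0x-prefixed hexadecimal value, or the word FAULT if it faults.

Walk each access:
#0 VA=0xE06816182EC (w,user):
  [0] read 0x3E idx=28: raw=0x40007 flags P=1 W=1 U=1 S=0
  [1] read 0x40 idx=26: raw=0x41007 flags P=1 W=1 U=1 S=0
  [2] read 0x41 idx=11: raw=0x43007 flags P=1 W=1 U=1 S=0
  [3] read 0x43 idx=24: raw=0x45007 flags P=1 W=1 U=1 S=0
  ⇒ phys 0x452EC  [4 reads]
#1 VA=0xB8000000678 (w,user):
  [0] read 0x3E idx=23: raw=0x63002 flags P=0 W=1 U=0 S=0
  ⇒ fault: PAGE_NOT_PRESENT  — 1 lookups

Access #1 PA: FAULT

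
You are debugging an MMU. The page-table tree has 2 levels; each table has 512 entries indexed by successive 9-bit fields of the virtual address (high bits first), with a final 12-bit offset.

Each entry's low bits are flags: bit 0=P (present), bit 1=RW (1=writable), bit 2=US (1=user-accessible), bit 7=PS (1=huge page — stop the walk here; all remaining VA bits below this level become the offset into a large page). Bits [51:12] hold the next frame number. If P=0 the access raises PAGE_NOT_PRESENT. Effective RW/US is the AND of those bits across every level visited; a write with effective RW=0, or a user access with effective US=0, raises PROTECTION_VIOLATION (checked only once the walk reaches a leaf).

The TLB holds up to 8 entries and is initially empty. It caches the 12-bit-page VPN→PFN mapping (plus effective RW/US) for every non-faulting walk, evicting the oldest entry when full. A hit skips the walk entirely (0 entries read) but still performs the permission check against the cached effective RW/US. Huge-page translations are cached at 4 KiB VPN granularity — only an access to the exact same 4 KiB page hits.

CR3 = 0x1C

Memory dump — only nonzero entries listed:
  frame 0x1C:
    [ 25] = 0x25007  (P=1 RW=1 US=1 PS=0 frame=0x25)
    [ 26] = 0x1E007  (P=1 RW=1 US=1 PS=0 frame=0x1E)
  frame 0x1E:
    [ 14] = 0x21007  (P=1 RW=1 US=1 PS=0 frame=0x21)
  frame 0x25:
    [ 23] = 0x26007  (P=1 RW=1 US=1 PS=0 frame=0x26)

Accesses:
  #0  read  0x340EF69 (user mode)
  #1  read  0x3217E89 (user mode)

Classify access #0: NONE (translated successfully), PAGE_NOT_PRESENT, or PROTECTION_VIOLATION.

Trace:
#0 VA=0x340EF69 (r,user):
  L0 @0x1C[26] → 0x1E007  P=1,RW=1,US=1,PS=0
  L1 @0x1E[14] → 0x21007  P=1,RW=1,US=1,PS=0
  ⇒ phys 0x21F69  [2 reads]
#1 VA=0x3217E89 (r,user):
  L0 @0x1C[25] → 0x25007  P=1,RW=1,US=1,PS=0
  L1 @0x25[23] → 0x26007  P=1,RW=1,US=1,PS=0
  ⇒ phys 0x26E89  [2 reads]

Access #0 fault: NONE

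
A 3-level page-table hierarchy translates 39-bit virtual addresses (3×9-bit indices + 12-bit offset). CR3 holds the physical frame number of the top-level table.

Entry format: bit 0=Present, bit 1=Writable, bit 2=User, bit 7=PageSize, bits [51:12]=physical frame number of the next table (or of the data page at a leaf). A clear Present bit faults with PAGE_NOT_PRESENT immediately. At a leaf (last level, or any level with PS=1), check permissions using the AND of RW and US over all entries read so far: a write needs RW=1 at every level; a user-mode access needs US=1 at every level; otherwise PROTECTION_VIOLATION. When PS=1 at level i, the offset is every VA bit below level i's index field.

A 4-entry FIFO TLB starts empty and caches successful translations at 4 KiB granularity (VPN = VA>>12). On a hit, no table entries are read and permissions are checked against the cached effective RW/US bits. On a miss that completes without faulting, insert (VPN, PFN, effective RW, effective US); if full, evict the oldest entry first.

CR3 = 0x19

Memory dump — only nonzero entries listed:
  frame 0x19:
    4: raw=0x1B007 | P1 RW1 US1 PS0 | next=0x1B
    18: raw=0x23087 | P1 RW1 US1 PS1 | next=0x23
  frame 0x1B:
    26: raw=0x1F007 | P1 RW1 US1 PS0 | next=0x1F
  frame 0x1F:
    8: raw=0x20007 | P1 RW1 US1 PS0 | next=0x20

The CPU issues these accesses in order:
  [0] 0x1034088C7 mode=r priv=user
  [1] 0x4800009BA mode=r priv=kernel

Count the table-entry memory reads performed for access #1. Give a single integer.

Trace:
#0 VA=0x1034088C7 (r,user):
  [0] read 0x19 idx=4: raw=0x1B007 flags P=1 W=1 U=1 S=0
  [1] read 0x1B idx=26: raw=0x1F007 flags P=1 W=1 U=1 S=0
  [2] read 0x1F idx=8: raw=0x20007 flags P=1 W=1 U=1 S=0
  ⇒ phys 0x208C7  [3 reads]
#1 VA=0x4800009BA (r,kernel):
  [0] read 0x19 idx=18: raw=0x23087 flags P=1 W=1 U=1 S=1
  ⇒ phys 0x239BA (huge @L0)  [1 reads]

Entries read for #1: 1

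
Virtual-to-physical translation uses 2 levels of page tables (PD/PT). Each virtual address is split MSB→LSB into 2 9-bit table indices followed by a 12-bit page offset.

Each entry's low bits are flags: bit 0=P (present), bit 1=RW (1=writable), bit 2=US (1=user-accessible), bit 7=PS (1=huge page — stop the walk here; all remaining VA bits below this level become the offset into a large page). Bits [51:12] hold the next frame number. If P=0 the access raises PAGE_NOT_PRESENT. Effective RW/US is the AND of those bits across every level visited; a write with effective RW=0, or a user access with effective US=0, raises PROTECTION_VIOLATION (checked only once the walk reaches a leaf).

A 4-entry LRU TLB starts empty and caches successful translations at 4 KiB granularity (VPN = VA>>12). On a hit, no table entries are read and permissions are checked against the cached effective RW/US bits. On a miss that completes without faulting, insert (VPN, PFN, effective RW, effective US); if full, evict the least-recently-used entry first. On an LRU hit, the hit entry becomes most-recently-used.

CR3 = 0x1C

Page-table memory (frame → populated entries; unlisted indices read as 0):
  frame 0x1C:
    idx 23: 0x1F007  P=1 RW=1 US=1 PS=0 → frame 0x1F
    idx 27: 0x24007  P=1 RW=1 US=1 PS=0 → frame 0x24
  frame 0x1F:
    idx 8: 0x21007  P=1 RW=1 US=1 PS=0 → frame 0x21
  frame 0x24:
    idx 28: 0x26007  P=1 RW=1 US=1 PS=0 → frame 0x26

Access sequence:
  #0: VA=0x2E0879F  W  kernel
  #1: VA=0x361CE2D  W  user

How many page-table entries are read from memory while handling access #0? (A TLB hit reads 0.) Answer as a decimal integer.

Trace:
#0 VA=0x2E0879F (w,kernel):
  [0] read 0x1C idx=23: raw=0x1F007 flags P=1 W=1 U=1 S=0
  [1] read 0x1F idx=8: raw=0x21007 flags P=1 W=1 U=1 S=0
  ⇒ phys 0x2179F  [2 reads]
#1 VA=0x361CE2D (w,user):
  [0] read 0x1C idx=27: raw=0x24007 flags P=1 W=1 U=1 S=0
  [1] read 0x24 idx=28: raw=0x26007 flags P=1 W=1 U=1 S=0
  ⇒ phys 0x26E2D  [2 reads]

Entries read for #0: 2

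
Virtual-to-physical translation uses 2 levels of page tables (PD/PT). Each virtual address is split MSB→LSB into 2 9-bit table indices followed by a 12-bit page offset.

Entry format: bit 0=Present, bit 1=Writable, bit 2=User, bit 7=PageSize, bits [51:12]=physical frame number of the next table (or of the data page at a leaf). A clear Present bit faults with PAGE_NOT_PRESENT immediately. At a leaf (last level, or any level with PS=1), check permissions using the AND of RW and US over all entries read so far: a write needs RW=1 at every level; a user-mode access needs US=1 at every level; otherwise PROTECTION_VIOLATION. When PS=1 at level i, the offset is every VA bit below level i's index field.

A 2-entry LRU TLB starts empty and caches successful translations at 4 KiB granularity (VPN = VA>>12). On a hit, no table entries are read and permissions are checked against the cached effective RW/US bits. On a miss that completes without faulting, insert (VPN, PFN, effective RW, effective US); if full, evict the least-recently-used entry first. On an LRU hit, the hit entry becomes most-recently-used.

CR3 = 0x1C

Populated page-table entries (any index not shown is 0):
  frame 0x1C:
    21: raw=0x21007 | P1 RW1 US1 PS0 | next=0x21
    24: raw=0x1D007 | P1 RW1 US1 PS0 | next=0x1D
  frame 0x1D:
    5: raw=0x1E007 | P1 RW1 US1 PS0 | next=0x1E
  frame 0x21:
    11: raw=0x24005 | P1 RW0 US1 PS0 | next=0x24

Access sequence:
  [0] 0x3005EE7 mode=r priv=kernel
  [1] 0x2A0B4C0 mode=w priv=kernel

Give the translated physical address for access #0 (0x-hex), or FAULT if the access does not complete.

Walk each access:
#0 VA=0x3005EE7 (r,kernel):
  [0] read 0x1C idx=24: raw=0x1D007 flags P=1 W=1 U=1 S=0
  [1] read 0x1D idx=5: raw=0x1E007 flags P=1 W=1 U=1 S=0
  ✓ 0x1EEE7  — 2 lookups
#1 VA=0x2A0B4C0 (w,kernel):
  [0] read 0x1C idx=21: raw=0x21007 flags P=1 W=1 U=1 S=0
  [1] read 0x21 idx=11: raw=0x24005 flags P=1 W=0 U=1 S=0
  ⇒ fault: PROTECTION_VIOLATION  — 2 lookups

Access #0 PA: 0x1EEE7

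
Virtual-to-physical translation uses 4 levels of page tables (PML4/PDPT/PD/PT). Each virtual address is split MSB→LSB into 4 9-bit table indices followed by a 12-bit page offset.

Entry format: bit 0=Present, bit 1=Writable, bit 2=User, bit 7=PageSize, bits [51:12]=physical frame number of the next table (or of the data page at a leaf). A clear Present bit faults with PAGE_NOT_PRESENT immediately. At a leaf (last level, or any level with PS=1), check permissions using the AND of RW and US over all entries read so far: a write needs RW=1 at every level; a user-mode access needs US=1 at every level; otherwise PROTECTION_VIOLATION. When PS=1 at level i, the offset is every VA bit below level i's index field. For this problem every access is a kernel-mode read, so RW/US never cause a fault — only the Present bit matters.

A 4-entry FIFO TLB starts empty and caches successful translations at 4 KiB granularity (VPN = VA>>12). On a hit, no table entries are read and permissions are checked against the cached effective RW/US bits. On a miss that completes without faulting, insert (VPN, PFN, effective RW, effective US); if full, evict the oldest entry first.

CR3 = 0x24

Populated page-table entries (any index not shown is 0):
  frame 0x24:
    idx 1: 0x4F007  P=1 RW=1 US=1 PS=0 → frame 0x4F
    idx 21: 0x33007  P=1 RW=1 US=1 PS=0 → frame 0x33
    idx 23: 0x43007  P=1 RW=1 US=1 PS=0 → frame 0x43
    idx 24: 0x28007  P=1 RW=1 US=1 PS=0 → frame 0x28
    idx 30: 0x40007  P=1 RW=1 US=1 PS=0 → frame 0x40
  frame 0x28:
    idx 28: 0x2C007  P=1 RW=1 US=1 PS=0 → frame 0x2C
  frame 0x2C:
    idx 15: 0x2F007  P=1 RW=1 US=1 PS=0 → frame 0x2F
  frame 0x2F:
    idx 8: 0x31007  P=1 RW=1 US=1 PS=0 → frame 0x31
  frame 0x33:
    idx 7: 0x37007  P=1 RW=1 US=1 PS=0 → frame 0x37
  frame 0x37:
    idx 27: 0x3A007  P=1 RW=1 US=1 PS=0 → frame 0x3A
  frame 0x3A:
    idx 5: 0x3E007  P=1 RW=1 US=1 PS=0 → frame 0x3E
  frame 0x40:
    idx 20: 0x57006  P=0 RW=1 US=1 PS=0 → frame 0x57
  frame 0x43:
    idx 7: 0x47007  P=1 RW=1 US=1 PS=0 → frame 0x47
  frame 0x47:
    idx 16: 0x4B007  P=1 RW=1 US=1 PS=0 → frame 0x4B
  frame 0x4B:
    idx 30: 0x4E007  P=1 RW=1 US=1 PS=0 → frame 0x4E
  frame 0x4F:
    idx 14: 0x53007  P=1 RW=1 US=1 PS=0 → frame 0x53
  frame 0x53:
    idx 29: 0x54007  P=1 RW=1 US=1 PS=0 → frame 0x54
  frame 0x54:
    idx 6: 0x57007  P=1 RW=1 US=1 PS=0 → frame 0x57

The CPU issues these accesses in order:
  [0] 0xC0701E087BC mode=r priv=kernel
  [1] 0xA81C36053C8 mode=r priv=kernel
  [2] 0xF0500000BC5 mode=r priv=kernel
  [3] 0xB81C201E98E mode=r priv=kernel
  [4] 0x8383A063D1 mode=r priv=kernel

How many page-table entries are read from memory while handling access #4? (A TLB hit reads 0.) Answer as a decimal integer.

Per-access translation:
#0 VA=0xC0701E087BC (r,kernel):
  L0 @0x24[24] → 0x28007  P=1,RW=1,US=1,PS=0
  L1 @0x28[28] → 0x2C007  P=1,RW=1,US=1,PS=0
  L2 @0x2C[15] → 0x2F007  P=1,RW=1,US=1,PS=0
  L3 @0x2F[8] → 0x31007  P=1,RW=1,US=1,PS=0
  → PA=0x317BC  (4 entries read)
#1 VA=0xA81C36053C8 (r,kernel):
  L0 @0x24[21] → 0x33007  P=1,RW=1,US=1,PS=0
  L1 @0x33[7] → 0x37007  P=1,RW=1,US=1,PS=0
  L2 @0x37[27] → 0x3A007  P=1,RW=1,US=1,PS=0
  L3 @0x3A[5] → 0x3E007  P=1,RW=1,US=1,PS=0
  → PA=0x3E3C8  (4 entries read)
#2 VA=0xF0500000BC5 (r,kernel):
  L0 @0x24[30] → 0x40007  P=1,RW=1,US=1,PS=0
  L1 @0x40[20] → 0x57006  P=0,RW=1,US=1,PS=0
  → PAGE_NOT_PRESENT  (2 entries read)
#3 VA=0xB81C201E98E (r,kernel):
  L0 @0x24[23] → 0x43007  P=1,RW=1,US=1,PS=0
  L1 @0x43[7] → 0x47007  P=1,RW=1,US=1,PS=0
  L2 @0x47[16] → 0x4B007  P=1,RW=1,US=1,PS=0
  L3 @0x4B[30] → 0x4E007  P=1,RW=1,US=1,PS=0
  → PA=0x4E98E  (4 entries read)
#4 VA=0x8383A063D1 (r,kernel):
  L0 @0x24[1] → 0x4F007  P=1,RW=1,US=1,PS=0
  L1 @0x4F[14] → 0x53007  P=1,RW=1,US=1,PS=0
  L2 @0x53[29] → 0x54007  P=1,RW=1,US=1,PS=0
  L3 @0x54[6] → 0x57007  P=1,RW=1,US=1,PS=0
  → PA=0x573D1  (4 entries read)

Entries read for #4: 4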